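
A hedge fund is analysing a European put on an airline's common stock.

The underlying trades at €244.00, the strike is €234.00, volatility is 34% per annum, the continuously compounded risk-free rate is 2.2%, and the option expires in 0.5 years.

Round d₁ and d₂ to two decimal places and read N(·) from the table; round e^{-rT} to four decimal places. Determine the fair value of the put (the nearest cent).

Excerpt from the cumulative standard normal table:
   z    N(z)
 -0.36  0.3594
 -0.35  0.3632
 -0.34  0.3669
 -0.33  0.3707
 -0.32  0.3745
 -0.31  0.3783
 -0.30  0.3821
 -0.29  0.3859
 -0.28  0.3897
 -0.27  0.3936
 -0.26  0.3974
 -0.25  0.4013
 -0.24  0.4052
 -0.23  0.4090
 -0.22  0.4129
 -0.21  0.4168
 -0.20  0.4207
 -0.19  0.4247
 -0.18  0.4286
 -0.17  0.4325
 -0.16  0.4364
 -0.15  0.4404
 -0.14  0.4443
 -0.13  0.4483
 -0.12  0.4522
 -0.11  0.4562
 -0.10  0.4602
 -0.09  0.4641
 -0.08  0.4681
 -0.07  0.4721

σ√T = 0.34·√0.5 = 0.2404
d₁ = [ln(244/234) + (0.022 + 0.34²/2)·0.5] / 0.2404 = [0.0418 + 0.0399] / 0.2404 = 0.3400 → 0.34
d₂ = d₁ − σ√T = 0.3400 − 0.2404 = 0.0996 → 0.10
exp(−rT) = exp(−0.022·0.5) = 0.9891
P = 234·0.9891·N(-0.10) − 244·N(-0.34) = 234·0.9891·0.4602 − 244·0.3669 = 106.5130 − 89.5236 = 16.9894

€16.99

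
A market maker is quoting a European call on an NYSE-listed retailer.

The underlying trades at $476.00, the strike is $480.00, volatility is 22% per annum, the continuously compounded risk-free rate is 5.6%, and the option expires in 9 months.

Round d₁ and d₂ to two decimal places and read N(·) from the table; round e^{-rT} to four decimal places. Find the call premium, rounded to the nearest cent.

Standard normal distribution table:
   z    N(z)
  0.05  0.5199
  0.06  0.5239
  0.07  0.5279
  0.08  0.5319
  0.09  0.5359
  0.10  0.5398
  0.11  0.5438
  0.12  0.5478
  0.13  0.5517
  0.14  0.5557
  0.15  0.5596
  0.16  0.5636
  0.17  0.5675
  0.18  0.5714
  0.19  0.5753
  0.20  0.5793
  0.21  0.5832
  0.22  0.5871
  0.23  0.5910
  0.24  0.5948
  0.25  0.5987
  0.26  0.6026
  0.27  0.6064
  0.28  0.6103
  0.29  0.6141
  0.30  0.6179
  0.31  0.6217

$43.83

σ√T = 0.22·√0.75 = 0.1905
ln(S/K) + (r + σ²/2)T = ln(476/480) + (0.056 + 0.22²/2)·0.75 = -0.0084 + 0.0601 = 0.0518
d₁ = 0.0518 / 0.1905 = 0.2718 ⇒ 0.27
d₂ = d₁ − σ√T = 0.2718 − 0.1905 = 0.0813 ⇒ 0.08
exp(−rT) = exp(−0.056·0.75) = 0.9589
C = 476·N(0.27) − 480·0.9589·N(0.08) = 476·0.6064 − 480·0.9589·0.5319 = 288.6464 − 244.8187 = 43.8277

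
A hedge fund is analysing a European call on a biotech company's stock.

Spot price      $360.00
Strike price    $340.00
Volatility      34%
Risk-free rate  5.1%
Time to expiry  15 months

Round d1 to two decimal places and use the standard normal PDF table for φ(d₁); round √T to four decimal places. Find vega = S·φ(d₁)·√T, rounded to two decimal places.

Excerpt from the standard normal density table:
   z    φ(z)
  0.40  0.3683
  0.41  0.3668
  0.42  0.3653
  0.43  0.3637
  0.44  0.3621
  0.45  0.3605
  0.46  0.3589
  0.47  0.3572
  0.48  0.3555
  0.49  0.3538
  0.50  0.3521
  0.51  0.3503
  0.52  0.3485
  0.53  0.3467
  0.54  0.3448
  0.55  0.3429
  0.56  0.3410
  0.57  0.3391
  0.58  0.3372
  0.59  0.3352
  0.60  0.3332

140.99

T = 1.25;  σ√T = 0.3801
d₁ = [ln(360/340) + (0.051 + 0.34²/2)·1.25] / 0.3801 = [0.0572 + 0.1360] / 0.3801 = 0.5081 → 0.51
√T = √1.25 = 1.1180
φ(d₁) = φ(0.51) = 0.3503
vega = S·φ(d₁)·√T = 360·0.3503·1.1180 = 140.9887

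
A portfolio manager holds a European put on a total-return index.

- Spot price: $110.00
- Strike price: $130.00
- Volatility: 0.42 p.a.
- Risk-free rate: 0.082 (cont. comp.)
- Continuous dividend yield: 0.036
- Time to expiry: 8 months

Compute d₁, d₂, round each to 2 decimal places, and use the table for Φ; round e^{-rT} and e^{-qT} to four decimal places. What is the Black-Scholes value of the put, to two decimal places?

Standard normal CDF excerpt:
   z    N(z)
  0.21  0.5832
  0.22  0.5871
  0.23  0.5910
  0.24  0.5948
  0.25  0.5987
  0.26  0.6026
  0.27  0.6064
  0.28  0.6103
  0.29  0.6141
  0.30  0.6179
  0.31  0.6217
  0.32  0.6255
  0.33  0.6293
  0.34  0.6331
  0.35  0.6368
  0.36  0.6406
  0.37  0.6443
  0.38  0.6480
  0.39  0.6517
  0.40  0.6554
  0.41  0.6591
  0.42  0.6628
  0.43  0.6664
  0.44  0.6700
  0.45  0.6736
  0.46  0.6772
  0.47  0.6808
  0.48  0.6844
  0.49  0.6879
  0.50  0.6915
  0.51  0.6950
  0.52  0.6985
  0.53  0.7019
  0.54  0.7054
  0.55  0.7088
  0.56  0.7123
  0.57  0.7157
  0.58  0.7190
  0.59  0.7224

σ√T = 0.42 × 0.8165 = 0.3429
d₁ = [ln(110/130) + (0.082 − 0.036 + 0.42²/2)·0.6667] / 0.3429 = [-0.1671 + 0.0895] / 0.3429 = -0.2262 → -0.23
d₂ = d₁ − σ√T = -0.2262 − 0.3429 = -0.5692 → -0.57
e^(−qT) = e^(−0.036·0.6667) = 0.9763;  e^(−rT) = e^(−0.082·0.6667) = 0.9468
P = 130·0.9468·N(0.57) − 110·0.9763·N(0.23) = 130·0.9468·0.7157 − 110·0.9763·0.5910 = 88.0912 − 63.4693 = 24.6220

$24.62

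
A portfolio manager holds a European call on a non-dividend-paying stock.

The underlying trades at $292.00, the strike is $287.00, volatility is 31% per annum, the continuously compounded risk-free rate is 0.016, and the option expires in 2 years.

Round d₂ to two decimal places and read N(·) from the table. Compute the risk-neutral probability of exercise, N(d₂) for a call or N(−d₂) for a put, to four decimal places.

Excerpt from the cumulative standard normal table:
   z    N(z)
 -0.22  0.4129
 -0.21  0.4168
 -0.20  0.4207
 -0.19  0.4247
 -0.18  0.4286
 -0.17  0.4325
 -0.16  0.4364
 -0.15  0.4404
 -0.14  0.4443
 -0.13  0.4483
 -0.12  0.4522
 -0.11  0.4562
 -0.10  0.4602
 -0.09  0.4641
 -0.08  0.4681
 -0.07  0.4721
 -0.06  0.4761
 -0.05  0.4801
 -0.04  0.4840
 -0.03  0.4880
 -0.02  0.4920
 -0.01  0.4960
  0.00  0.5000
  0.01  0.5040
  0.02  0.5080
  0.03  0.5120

0.4562

σ√T = 0.31·√2 = 0.4384
ln(S/K) + (r + σ²/2)T = ln(292/287) + (0.016 + 0.31²/2)·2 = 0.0173 + 0.1281 = 0.1454
d₁ = 0.1454 / 0.4384 = 0.3316 which rounds to 0.33
d₂ = d₁ − σ√T = 0.3316 − 0.4384 = -0.1068 which rounds to -0.11
Risk-neutral Pr[S_T > K] = N(d₂) = N(-0.11) = 0.4562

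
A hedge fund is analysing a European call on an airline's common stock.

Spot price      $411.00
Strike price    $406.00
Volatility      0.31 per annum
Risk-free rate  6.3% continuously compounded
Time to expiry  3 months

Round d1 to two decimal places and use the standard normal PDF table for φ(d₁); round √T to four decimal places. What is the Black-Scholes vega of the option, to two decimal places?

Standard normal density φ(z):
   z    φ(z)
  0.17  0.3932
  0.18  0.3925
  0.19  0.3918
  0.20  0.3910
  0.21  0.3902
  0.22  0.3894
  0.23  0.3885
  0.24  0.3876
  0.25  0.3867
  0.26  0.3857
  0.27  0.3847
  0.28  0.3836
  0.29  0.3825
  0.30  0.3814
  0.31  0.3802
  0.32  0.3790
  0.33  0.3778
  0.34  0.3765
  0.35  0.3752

79.26

σ√T = 0.31 × 0.5000 = 0.1550
ln(S/K) + (r + σ²/2)T = ln(411/406) + (0.063 + 0.31²/2)·0.25 = 0.0122 + 0.0278 = 0.0400
d₁ = 0.0400 / 0.1550 = 0.2581 ≈ 0.26
√T = √0.25 = 0.5000
φ(d₁) = φ(0.26) = 0.3857
vega = S·φ(d₁)·√T = 411·0.3857·0.5000 = 79.2613
(Vega is the same for a European call and put with the same parameters.)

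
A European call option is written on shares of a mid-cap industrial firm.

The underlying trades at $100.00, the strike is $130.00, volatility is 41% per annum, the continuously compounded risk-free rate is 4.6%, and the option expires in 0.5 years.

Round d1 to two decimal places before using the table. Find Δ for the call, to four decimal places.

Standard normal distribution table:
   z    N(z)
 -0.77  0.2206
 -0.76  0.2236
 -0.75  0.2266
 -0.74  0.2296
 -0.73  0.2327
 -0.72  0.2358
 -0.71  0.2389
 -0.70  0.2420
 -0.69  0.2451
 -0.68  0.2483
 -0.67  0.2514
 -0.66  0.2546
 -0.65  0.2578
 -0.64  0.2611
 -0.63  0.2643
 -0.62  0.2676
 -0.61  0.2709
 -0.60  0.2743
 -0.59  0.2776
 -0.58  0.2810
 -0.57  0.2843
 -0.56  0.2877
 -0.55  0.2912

0.2483

T = 0.5;  σ√T = 0.2899
d₁ = [ln(100/130) + (0.046 + ½·0.41²)·0.5] / (σ√T) = (-0.2624 + 0.0650) / 0.2899 = -0.6807 ⇒ -0.68
N(d₁) = N(-0.68) = 0.2483
Δ_call = N(d₁) = 0.2483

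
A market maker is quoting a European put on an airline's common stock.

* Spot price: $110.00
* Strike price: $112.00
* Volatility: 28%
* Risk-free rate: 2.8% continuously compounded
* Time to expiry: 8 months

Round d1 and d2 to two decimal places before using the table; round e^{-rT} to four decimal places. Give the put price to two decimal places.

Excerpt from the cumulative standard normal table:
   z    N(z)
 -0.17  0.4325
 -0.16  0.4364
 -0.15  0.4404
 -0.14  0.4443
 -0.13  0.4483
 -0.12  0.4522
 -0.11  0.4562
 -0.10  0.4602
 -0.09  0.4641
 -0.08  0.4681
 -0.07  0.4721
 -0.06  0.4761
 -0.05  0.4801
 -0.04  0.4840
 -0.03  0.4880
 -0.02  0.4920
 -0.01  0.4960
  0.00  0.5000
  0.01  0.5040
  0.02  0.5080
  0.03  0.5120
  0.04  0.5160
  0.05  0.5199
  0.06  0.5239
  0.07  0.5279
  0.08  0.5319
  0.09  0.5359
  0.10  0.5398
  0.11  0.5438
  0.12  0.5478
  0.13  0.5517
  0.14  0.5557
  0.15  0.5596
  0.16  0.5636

$10.04

T = 0.6667;  σ√T = 0.2286
d₁ = [ln(110/112) + (0.028 + 0.28²/2)·0.6667] / 0.2286 = [-0.0180 + 0.0448] / 0.2286 = 0.1171 which rounds to 0.12
d₂ = d₁ − σ√T = 0.1171 − 0.2286 = -0.1115 which rounds to -0.11
exp(−rT) = exp(−0.028·0.6667) = 0.9815
N(−d₂) = N(0.11) = 0.5438;  N(−d₁) = N(-0.12) = 0.4522
P = 112·0.9815·0.5438 − 110·0.4522 = 59.7788 − 49.7420 = 10.0368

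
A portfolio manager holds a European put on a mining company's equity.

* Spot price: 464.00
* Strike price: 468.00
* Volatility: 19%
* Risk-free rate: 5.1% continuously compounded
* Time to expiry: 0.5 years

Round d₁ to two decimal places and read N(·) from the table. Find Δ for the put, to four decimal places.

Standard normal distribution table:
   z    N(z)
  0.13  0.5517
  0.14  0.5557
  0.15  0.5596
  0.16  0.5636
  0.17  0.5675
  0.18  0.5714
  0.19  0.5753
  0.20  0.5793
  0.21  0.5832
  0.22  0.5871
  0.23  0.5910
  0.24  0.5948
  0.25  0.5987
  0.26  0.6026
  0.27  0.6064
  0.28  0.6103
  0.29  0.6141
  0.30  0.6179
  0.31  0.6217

T = 0.5;  σ√T = 0.1344
ln(S/K) + (r + σ²/2)T = ln(464/468) + (0.051 + 0.19²/2)·0.5 = -0.0086 + 0.0345 = 0.0259
d₁ = 0.0259 / 0.1344 = 0.1931 → 0.19
N(d₁) = N(0.19) = 0.5753
Δ_put = N(d₁) − 1 = 0.5753 − 1 = -0.4247

-0.4247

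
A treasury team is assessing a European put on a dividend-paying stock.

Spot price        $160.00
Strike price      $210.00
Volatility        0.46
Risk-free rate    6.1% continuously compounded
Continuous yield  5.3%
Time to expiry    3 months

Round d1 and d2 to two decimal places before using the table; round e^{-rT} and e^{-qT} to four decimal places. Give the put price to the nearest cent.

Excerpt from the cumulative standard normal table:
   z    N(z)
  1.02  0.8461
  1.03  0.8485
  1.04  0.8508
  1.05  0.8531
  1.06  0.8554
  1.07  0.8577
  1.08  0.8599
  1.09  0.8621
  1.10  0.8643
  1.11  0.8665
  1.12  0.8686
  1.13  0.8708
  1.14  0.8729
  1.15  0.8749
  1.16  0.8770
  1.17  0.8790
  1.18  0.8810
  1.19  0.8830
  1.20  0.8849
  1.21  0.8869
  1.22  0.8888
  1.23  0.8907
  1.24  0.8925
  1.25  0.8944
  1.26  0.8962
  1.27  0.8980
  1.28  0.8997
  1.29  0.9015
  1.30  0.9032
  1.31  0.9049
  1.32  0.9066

σ√T = 0.46 × 0.5000 = 0.2300
d₁ = [ln(160/210) + (0.061 − 0.053 + 0.46²/2)·0.25] / 0.2300 = [-0.2719 + 0.0285] / 0.2300 = -1.0586 ⇒ -1.06
d₂ = d₁ − σ√T = -1.0586 − 0.2300 = -1.2886 ⇒ -1.29
e^(−qT) = e^(−0.053·0.25) = 0.9868;  e^(−rT) = e^(−0.061·0.25) = 0.9849
N(−d₂) = N(1.29) = 0.9015;  N(−d₁) = N(1.06) = 0.8554
P = 210·0.9849·0.9015 − 160·0.9868·0.8554 = 186.4563 − 135.0574 = 51.3989

$51.40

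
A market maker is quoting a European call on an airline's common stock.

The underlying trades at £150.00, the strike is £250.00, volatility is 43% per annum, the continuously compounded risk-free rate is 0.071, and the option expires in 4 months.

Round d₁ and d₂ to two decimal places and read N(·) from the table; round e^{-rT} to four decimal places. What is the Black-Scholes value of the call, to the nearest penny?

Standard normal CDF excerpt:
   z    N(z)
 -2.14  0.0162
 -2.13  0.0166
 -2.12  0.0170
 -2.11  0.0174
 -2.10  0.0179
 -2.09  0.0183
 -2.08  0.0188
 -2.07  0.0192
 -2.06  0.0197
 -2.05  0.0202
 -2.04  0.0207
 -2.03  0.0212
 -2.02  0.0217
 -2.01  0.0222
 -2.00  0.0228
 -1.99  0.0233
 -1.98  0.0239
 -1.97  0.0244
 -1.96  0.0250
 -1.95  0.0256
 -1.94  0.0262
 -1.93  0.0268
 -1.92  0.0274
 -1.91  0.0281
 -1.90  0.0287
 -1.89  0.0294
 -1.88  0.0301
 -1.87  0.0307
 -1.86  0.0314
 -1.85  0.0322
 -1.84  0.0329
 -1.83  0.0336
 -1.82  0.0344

£0.47

σ√T = 0.43·√0.3333 = 0.2483
ln(S/K) + (r + σ²/2)T = ln(150/250) + (0.071 + 0.43²/2)·0.3333 = -0.5108 + 0.0545 = -0.4563
d₁ = -0.4563 / 0.2483 = -1.8382 → -1.84
d₂ = d₁ − σ√T = -1.8382 − 0.2483 = -2.0864 → -2.09
e^(−rT) = e^(−0.071·0.3333) = 0.9766
N(d₁) = N(-1.84) = 0.0329;  N(d₂) = N(-2.09) = 0.0183
C = 150·0.0329 − 250·0.9766·0.0183 = 4.9350 − 4.4679 = 0.4671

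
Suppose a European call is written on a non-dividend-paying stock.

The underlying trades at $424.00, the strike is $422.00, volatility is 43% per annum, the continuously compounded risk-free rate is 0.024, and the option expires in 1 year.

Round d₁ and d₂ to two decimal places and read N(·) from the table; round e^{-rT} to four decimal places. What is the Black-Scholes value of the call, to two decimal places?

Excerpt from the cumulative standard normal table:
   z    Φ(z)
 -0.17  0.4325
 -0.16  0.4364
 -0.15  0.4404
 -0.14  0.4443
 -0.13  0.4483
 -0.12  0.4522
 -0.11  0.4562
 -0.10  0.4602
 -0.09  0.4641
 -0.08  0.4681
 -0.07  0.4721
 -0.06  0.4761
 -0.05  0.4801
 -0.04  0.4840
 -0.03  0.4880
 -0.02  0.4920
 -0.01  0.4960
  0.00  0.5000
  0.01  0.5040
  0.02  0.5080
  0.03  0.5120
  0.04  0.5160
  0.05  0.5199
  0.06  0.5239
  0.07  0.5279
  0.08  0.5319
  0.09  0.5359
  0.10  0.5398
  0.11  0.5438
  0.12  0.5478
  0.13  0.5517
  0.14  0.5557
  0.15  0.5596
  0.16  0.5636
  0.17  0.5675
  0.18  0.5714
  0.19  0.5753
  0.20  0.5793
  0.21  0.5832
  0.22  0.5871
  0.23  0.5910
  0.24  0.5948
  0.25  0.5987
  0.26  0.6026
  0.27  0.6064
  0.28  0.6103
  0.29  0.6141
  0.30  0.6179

$77.32

σ√T = 0.43 × 1.0000 = 0.4300
ln(S/K) + (r + σ²/2)T = ln(424/422) + (0.024 + 0.43²/2)·1 = 0.0047 + 0.1164 = 0.1212
d₁ = 0.1212 / 0.4300 = 0.2818 → 0.28
d₂ = d₁ − σ√T = 0.2818 − 0.4300 = -0.1482 → -0.15
e^(−rT) = e^(−0.024·1) = 0.9763
N(d₁) = N(0.28) = 0.6103;  N(d₂) = N(-0.15) = 0.4404
C = 424·0.6103 − 422·0.9763·0.4404 = 258.7672 − 181.4442 = 77.3230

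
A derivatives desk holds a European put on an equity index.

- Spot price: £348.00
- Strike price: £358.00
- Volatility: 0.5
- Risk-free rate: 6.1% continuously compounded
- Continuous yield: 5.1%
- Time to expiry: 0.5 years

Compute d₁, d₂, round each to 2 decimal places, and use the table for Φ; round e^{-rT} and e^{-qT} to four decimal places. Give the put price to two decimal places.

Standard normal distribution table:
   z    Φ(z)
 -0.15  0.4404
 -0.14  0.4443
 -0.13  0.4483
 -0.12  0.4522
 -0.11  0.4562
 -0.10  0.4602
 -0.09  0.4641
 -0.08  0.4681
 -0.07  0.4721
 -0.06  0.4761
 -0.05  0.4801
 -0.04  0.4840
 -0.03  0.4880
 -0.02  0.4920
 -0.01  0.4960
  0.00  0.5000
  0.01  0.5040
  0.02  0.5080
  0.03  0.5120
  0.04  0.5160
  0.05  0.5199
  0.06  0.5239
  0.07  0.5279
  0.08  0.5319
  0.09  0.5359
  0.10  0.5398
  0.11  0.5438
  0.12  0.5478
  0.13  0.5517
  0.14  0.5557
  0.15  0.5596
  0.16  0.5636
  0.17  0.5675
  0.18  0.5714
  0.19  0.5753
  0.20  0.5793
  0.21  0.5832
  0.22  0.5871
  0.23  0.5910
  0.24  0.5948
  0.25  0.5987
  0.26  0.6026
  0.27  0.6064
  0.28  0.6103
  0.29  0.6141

£51.79

T = 0.5;  σ√T = 0.3536
ln(S/K) + (r − q + σ²/2)T = ln(348/358) + (0.061 − 0.051 + 0.5²/2)·0.5 = -0.0283 + 0.0675 = 0.0392
d₁ = 0.0392 / 0.3536 = 0.1108 ⇒ 0.11
d₂ = d₁ − σ√T = 0.1108 − 0.3536 = -0.2428 ⇒ -0.24
e^(−qT) = e^(−0.051·0.5) = 0.9748;  e^(−rT) = e^(−0.061·0.5) = 0.9700
P = 358·0.9700·N(0.24) − 348·0.9748·N(-0.11) = 358·0.9700·0.5948 − 348·0.9748·0.4562 = 206.5502 − 154.7569 = 51.7933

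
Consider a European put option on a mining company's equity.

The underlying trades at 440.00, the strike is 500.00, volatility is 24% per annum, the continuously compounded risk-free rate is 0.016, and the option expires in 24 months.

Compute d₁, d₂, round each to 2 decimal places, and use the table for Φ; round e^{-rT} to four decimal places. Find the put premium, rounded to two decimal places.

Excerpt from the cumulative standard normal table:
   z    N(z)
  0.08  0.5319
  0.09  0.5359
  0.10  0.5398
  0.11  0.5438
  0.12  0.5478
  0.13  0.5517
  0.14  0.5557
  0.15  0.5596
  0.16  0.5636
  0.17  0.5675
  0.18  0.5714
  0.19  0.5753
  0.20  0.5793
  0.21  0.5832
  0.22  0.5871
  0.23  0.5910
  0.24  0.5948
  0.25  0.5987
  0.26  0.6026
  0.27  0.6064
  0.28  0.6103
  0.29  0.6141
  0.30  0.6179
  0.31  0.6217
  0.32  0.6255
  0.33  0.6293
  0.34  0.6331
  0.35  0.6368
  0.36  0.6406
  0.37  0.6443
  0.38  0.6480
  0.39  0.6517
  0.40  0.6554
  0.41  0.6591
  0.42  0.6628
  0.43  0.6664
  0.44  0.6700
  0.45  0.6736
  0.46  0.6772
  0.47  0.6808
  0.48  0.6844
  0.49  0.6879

86.92

σ√T = 0.24 × 1.4142 = 0.3394
d₁ = [ln(440/500) + (0.016 + 0.24²/2)·2] / 0.3394 = [-0.1278 + 0.0896] / 0.3394 = -0.1126 ⇒ -0.11
d₂ = d₁ − σ√T = -0.1126 − 0.3394 = -0.4521 ⇒ -0.45
exp(−rT) = exp(−0.016·2) = 0.9685
N(−d₂) = N(0.45) = 0.6736;  N(−d₁) = N(0.11) = 0.5438
P = 500·0.9685·0.6736 − 440·0.5438 = 326.1908 − 239.2720 = 86.9188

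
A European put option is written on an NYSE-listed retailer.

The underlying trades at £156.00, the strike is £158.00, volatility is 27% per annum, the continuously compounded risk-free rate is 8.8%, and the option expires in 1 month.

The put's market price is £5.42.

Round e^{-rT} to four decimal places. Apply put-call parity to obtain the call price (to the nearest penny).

e^(−rT) = e^(−0.088·0.08333) = 0.9927
Put-call parity: C − P = S − K·e^(−rT) = 156 − 158·0.9927 = 156 − 156.8466 = -0.8466
C = P + (C − P) = 5.42 + (-0.8466) = 4.5734

£4.57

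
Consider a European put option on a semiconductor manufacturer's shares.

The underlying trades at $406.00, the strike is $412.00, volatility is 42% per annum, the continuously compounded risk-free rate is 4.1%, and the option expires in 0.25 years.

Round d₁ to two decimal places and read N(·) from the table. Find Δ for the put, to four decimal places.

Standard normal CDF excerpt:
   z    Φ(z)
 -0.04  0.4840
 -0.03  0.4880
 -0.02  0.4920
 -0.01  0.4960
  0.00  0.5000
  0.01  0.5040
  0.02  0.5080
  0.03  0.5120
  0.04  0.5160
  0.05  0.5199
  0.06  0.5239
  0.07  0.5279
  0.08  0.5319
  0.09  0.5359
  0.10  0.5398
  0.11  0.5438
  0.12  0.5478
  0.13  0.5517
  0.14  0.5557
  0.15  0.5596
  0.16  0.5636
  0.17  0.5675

-0.4681

σ√T = 0.42·√0.25 = 0.2100
d₁ = [ln(406/412) + (0.041 + 0.42²/2)·0.25] / 0.2100 = [-0.0147 + 0.0323] / 0.2100 = 0.0840 → 0.08
N(d₁) = N(0.08) = 0.5319
Δ_put = N(d₁) − 1 = 0.5319 − 1 = -0.4681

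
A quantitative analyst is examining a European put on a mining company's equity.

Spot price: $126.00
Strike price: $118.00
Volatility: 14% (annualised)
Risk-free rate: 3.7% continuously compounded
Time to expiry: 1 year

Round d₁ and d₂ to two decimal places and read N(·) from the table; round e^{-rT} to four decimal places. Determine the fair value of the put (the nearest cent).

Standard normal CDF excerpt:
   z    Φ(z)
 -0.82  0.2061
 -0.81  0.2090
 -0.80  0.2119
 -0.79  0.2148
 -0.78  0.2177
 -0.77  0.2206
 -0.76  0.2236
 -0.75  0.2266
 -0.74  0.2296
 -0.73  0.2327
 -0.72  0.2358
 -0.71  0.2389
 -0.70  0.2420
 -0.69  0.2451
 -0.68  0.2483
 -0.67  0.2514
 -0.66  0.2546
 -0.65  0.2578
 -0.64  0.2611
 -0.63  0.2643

σ√T = 0.14·√1 = 0.1400
ln(S/K) + (r + σ²/2)T = ln(126/118) + (0.037 + 0.14²/2)·1 = 0.0656 + 0.0468 = 0.1124
d₁ = 0.1124 / 0.1400 = 0.8028 → 0.80
d₂ = d₁ − σ√T = 0.8028 − 0.1400 = 0.6628 → 0.66
exp(−rT) = exp(−0.037·1) = 0.9637
P = 118·0.9637·N(-0.66) − 126·N(-0.80) = 118·0.9637·0.2546 − 126·0.2119 = 28.9522 − 26.6994 = 2.2528

$2.25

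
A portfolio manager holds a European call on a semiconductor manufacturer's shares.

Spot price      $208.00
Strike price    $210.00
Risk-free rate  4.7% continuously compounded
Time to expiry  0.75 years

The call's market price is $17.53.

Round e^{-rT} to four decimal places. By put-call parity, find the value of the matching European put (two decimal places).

exp(−rT) = exp(−0.047·0.75) = 0.9654
Put-call parity: C − P = S − K·e^(−rT) = 208 − 210·0.9654 = 208 − 202.7340 = 5.2660
P = C − (C − P) = 17.53 − (5.2660) = 12.2640

$12.26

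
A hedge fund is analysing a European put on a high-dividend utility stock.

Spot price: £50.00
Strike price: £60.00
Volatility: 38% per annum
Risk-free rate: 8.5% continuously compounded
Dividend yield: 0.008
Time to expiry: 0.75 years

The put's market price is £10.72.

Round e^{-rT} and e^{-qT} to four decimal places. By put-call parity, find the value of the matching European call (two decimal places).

exp(−qT) = exp(−0.008·0.75) = 0.9940;  exp(−rT) = exp(−0.085·0.75) = 0.9382
Put-call parity: C − P = S·e^(−qT) − K·e^(−rT) = 50·0.9940 − 60·0.9382 = 49.7000 − 56.2920 = -6.5920
C = P + (C − P) = 10.72 + (-6.5920) = 4.1280

£4.13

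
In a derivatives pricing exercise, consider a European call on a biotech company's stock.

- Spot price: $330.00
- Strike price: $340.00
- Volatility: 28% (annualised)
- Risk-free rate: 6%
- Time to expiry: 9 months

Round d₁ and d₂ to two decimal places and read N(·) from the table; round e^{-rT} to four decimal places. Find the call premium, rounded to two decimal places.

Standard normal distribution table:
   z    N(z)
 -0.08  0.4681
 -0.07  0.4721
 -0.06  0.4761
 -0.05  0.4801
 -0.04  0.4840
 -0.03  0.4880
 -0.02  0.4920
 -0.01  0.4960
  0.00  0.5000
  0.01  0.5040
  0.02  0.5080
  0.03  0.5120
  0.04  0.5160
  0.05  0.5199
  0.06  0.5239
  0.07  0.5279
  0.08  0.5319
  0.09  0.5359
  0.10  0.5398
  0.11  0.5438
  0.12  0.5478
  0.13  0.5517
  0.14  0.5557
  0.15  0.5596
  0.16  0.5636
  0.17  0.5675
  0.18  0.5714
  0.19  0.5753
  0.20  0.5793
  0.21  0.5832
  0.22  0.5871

$33.81

σ√T = 0.28·√0.75 = 0.2425
d₁ = [ln(330/340) + (0.06 + 0.28²/2)·0.75] / 0.2425 = [-0.0299 + 0.0744] / 0.2425 = 0.1837 ⇒ 0.18
d₂ = d₁ − σ√T = 0.1837 − 0.2425 = -0.0588 ⇒ -0.06
exp(−rT) = exp(−0.06·0.75) = 0.9560
N(d₁) = N(0.18) = 0.5714;  N(d₂) = N(-0.06) = 0.4761
C = 330·0.5714 − 340·0.9560·0.4761 = 188.5620 − 154.7515 = 33.8105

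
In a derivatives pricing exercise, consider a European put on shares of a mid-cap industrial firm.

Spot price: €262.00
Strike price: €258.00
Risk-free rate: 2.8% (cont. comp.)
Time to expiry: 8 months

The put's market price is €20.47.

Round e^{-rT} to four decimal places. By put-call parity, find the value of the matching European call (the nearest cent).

€29.24

exp(−rT) = exp(−0.028·0.6667) = 0.9815
Put-call parity: C − P = S − K·e^(−rT) = 262 − 258·0.9815 = 262 − 253.2270 = 8.7730
C = P + (C − P) = 20.47 + (8.7730) = 29.2430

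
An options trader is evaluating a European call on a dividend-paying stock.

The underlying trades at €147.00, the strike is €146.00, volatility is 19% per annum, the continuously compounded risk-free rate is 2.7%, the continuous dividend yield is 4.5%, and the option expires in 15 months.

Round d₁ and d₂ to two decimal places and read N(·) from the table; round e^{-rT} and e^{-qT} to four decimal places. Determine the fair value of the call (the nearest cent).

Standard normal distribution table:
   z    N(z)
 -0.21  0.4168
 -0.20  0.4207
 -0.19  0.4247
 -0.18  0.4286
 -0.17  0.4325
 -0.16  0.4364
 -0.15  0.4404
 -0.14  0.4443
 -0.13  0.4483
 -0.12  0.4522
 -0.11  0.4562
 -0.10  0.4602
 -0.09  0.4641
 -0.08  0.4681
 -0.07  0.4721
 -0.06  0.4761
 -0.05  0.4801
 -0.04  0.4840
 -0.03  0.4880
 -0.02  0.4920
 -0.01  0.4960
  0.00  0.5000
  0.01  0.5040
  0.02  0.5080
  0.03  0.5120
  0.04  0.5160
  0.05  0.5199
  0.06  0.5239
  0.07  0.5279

σ√T = 0.19·√1.25 = 0.2124
d₁ = [ln(147/146) + (0.027 − 0.045 + 0.19²/2)·1.25] / 0.2124 = [0.0068 + 0.0001] / 0.2124 = 0.0324 → 0.03
d₂ = d₁ − σ√T = 0.0324 − 0.2124 = -0.1800 → -0.18
exp(−qT) = exp(−0.045·1.25) = 0.9453;  exp(−rT) = exp(−0.027·1.25) = 0.9668
N(d₁) = N(0.03) = 0.5120;  N(d₂) = N(-0.18) = 0.4286
C = 147·0.9453·0.5120 − 146·0.9668·0.4286 = 71.1471 − 60.4981 = 10.6490

€10.65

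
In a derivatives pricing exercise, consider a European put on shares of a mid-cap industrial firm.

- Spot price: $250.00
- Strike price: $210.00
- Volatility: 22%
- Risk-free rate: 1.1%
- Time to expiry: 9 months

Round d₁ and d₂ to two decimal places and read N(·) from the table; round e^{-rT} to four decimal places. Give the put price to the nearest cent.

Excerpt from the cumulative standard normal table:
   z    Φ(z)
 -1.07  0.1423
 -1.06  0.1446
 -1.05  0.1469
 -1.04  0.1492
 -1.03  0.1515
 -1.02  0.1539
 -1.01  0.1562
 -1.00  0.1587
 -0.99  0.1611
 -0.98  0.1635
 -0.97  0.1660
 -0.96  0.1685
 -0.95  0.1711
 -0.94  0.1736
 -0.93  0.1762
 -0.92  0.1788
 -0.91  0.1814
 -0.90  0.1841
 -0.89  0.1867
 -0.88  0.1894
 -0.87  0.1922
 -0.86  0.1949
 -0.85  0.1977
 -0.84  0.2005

σ√T = 0.22 × 0.8660 = 0.1905
ln(S/K) + (r + σ²/2)T = ln(250/210) + (0.011 + 0.22²/2)·0.75 = 0.1744 + 0.0264 = 0.2008
d₁ = 0.2008 / 0.1905 = 1.0537 ⇒ 1.05
d₂ = d₁ − σ√T = 1.0537 − 0.1905 = 0.8632 ⇒ 0.86
exp(−rT) = exp(−0.011·0.75) = 0.9918
N(−d₂) = N(-0.86) = 0.1949;  N(−d₁) = N(-1.05) = 0.1469
P = 210·0.9918·0.1949 − 250·0.1469 = 40.5934 − 36.7250 = 3.8684

$3.87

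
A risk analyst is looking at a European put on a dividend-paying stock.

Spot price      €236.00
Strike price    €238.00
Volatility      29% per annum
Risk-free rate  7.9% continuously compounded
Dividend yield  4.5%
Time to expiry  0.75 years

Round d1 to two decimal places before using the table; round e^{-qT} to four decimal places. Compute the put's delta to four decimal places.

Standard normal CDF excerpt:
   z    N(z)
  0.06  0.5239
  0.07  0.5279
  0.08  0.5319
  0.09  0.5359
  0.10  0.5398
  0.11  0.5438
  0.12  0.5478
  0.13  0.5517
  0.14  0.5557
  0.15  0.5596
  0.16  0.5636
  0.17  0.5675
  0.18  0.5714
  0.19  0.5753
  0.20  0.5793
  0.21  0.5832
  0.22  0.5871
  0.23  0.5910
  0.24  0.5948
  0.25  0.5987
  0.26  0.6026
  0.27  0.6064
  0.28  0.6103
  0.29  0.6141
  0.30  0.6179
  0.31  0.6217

T = 0.75;  σ√T = 0.2511
d₁ = [ln(236/238) + (0.079 − 0.045 + 0.29²/2)·0.75] / 0.2511 = [-0.0084 + 0.0570] / 0.2511 = 0.1935 → 0.19
N(d₁) = N(0.19) = 0.5753
Δ_put = exp(−qT)·(N(d₁) − 1) = 0.9668·(0.5753 − 1) = -0.4106

-0.4106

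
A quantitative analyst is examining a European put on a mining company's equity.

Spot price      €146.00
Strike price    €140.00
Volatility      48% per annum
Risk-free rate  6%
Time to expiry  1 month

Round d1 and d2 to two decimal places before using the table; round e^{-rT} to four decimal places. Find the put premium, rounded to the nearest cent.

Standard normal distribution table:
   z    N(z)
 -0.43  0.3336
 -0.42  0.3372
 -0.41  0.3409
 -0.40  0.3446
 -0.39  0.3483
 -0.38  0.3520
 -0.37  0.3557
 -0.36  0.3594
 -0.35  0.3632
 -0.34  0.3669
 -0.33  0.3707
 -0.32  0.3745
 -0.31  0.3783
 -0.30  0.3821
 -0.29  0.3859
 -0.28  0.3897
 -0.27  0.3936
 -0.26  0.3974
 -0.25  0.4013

σ√T = 0.48·√0.08333 = 0.1386
d₁ = [ln(146/140) + (0.06 + 0.48²/2)·0.08333] / 0.1386 = [0.0420 + 0.0146] / 0.1386 = 0.4082 which rounds to 0.41
d₂ = d₁ − σ√T = 0.4082 − 0.1386 = 0.2697 which rounds to 0.27
exp(−rT) = exp(−0.06·0.08333) = 0.9950
P = 140·0.9950·N(-0.27) − 146·N(-0.41) = 140·0.9950·0.3936 − 146·0.3409 = 54.8285 − 49.7714 = 5.0571

€5.06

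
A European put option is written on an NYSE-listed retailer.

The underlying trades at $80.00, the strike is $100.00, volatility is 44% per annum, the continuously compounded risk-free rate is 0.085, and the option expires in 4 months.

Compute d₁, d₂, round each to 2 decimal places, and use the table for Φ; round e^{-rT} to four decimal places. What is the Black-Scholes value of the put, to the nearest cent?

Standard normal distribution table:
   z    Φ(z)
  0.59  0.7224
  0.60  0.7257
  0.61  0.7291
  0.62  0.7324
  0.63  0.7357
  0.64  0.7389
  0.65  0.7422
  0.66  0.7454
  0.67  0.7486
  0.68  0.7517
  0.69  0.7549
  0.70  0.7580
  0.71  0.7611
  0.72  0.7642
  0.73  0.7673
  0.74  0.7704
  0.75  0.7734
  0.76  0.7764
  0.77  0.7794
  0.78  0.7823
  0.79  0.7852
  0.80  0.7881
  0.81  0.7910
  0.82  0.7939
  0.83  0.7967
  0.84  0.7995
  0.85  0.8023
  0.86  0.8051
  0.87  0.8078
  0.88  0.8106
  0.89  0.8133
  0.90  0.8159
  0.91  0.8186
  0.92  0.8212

$19.95

σ√T = 0.44 × 0.5774 = 0.2540
ln(S/K) + (r + σ²/2)T = ln(80/100) + (0.085 + 0.44²/2)·0.3333 = -0.2231 + 0.0606 = -0.1625
d₁ = -0.1625 / 0.2540 = -0.6398 ⇒ -0.64
d₂ = d₁ − σ√T = -0.6398 − 0.2540 = -0.8939 ⇒ -0.89
exp(−rT) = exp(−0.085·0.3333) = 0.9721
N(−d₂) = N(0.89) = 0.8133;  N(−d₁) = N(0.64) = 0.7389
P = 100·0.9721·0.8133 − 80·0.7389 = 79.0609 − 59.1120 = 19.9489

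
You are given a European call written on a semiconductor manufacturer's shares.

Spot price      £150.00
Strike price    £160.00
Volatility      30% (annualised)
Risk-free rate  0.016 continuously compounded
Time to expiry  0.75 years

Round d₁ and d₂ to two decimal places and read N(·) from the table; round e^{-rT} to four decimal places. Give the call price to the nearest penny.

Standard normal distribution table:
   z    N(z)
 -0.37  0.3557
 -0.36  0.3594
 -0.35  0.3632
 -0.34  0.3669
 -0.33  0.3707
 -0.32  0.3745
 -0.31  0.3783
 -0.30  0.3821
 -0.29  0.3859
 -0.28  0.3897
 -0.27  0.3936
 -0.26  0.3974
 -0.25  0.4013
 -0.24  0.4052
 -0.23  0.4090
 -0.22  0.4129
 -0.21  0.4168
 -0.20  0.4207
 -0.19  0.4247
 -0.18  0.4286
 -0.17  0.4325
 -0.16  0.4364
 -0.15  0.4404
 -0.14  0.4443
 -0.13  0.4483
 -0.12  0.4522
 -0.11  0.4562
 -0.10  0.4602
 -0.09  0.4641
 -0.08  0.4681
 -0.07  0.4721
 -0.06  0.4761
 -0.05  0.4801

£12.21

σ√T = 0.3 × 0.8660 = 0.2598
d₁ = [ln(150/160) + (0.016 + ½·0.3²)·0.75] / (σ√T) = (-0.0645 + 0.0457) / 0.2598 = -0.0723 ⇒ -0.07
d₂ = -0.0723 − 0.2598 = -0.3321 ⇒ -0.33
e^(−rT) = e^(−0.016·0.75) = 0.9881
N(d₁) = N(-0.07) = 0.4721;  N(d₂) = N(-0.33) = 0.3707
C = 150·0.4721 − 160·0.9881·0.3707 = 70.8150 − 58.6062 = 12.2088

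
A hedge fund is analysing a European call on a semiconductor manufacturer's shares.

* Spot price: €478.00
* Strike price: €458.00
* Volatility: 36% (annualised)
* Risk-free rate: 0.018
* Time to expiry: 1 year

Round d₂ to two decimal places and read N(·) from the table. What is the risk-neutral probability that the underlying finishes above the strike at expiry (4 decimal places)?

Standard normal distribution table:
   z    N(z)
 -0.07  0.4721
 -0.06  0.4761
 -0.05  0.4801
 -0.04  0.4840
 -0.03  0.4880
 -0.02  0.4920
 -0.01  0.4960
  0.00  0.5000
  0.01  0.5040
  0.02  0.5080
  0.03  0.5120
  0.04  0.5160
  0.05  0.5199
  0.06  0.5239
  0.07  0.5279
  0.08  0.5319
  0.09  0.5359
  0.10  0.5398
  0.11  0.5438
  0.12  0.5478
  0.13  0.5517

T = 1;  σ√T = 0.3600
d₁ = [ln(478/458) + (0.018 + 0.36²/2)·1] / 0.3600 = [0.0427 + 0.0828] / 0.3600 = 0.3487 ≈ 0.35
d₂ = d₁ − σ√T = 0.3487 − 0.3600 = -0.0113 ≈ -0.01
Pr(exercise) under Q = N(d₂) = 0.4960

0.4960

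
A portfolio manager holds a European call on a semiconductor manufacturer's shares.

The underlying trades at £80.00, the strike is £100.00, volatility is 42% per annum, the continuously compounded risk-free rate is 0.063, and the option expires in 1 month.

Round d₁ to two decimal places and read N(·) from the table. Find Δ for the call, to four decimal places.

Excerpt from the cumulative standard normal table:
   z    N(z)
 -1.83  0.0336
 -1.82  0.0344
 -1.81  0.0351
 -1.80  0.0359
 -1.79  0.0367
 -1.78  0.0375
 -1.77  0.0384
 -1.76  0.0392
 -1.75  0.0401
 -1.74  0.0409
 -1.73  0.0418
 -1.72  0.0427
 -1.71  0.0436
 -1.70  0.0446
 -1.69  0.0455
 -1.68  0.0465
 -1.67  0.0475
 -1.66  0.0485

0.0409

T = 0.08333;  σ√T = 0.1212
ln(S/K) + (r + σ²/2)T = ln(80/100) + (0.063 + 0.42²/2)·0.08333 = -0.2231 + 0.0126 = -0.2105
d₁ = -0.2105 / 0.1212 = -1.7365 ⇒ -1.74
N(d₁) = N(-1.74) = 0.0409
Δ_call = N(d₁) = 0.0409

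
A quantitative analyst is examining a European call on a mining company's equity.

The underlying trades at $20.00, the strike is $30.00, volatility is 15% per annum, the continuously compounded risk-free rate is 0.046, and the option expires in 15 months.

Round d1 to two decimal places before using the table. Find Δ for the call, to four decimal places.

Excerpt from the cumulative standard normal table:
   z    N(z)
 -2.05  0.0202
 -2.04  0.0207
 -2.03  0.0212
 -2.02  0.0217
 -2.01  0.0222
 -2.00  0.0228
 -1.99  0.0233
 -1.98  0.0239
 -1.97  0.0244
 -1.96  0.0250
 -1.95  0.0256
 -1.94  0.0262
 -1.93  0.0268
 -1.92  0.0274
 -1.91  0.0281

0.0233

σ√T = 0.15·√1.25 = 0.1677
d₁ = [ln(20/30) + (0.046 + ½·0.15²)·1.25] / (σ√T) = (-0.4055 + 0.0716) / 0.1677 = -1.9910 ⇒ -1.99
N(d₁) = N(-1.99) = 0.0233
Δ_call = N(d₁) = 0.0233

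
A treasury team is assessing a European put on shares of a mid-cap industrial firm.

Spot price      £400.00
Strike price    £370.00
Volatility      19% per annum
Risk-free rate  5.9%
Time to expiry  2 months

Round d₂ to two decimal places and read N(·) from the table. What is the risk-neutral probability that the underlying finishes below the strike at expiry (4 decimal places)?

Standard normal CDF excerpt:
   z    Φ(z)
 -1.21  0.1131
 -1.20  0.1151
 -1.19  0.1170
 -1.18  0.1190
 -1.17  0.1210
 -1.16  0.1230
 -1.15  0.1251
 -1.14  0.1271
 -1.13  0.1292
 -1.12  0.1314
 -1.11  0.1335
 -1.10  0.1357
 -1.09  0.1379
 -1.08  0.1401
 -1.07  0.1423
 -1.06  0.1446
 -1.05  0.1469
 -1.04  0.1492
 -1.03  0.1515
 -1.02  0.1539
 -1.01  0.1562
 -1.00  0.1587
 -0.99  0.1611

T = 0.1667;  σ√T = 0.0776
d₁ = [ln(400/370) + (0.059 + 0.19²/2)·0.1667] / 0.0776 = [0.0780 + 0.0128] / 0.0776 = 1.1706 → 1.17
d₂ = d₁ − σ√T = 1.1706 − 0.0776 = 1.0931 → 1.09
Risk-neutral Pr[S_T < K] = N(−d₂) = N(-1.09) = 0.1379

0.1379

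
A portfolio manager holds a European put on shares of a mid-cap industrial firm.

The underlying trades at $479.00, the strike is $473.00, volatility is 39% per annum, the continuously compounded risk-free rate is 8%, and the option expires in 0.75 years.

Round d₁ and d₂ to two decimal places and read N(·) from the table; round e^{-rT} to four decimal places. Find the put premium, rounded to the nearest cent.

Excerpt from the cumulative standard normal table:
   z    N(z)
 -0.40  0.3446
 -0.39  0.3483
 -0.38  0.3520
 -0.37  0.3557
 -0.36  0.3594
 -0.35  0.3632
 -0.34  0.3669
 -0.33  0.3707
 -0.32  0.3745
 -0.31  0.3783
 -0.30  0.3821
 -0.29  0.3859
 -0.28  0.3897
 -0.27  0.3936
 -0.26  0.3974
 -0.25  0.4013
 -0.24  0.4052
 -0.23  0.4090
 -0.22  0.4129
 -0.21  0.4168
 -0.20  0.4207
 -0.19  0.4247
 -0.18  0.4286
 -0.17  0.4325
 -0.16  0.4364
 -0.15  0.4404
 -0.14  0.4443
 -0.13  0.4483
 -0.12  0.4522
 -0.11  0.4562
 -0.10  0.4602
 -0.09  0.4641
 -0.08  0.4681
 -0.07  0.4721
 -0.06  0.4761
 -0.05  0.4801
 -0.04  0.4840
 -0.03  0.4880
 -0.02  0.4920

σ√T = 0.39 × 0.8660 = 0.3377
d₁ = [ln(479/473) + (0.08 + 0.39²/2)·0.75] / 0.3377 = [0.0126 + 0.1170] / 0.3377 = 0.3838 which rounds to 0.38
d₂ = d₁ − σ√T = 0.3838 − 0.3377 = 0.0461 which rounds to 0.05
e^(−rT) = e^(−0.08·0.75) = 0.9418
P = 473·0.9418·N(-0.05) − 479·N(-0.38) = 473·0.9418·0.4801 − 479·0.3520 = 213.8708 − 168.6080 = 45.2628

$45.26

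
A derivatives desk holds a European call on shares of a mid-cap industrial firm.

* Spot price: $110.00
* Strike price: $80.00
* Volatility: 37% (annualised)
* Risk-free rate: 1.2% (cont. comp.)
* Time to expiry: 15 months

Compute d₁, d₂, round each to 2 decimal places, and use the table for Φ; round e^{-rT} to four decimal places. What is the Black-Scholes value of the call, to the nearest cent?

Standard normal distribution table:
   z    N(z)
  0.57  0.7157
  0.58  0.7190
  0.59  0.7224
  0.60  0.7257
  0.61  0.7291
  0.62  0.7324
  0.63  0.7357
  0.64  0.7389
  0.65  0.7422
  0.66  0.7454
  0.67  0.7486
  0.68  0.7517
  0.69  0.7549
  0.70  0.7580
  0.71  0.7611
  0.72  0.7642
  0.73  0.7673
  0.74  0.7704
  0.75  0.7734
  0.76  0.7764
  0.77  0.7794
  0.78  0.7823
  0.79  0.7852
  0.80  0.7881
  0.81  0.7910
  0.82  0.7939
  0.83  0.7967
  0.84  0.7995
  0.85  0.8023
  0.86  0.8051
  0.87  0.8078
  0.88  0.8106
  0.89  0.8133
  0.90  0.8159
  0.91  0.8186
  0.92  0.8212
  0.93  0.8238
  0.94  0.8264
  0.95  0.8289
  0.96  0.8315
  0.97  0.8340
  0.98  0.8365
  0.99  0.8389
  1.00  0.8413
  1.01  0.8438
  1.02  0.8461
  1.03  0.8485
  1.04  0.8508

$35.63

T = 1.25;  σ√T = 0.4137
ln(S/K) + (r + σ²/2)T = ln(110/80) + (0.012 + 0.37²/2)·1.25 = 0.3185 + 0.1006 = 0.4190
d₁ = 0.4190 / 0.4137 = 1.0129 ⇒ 1.01
d₂ = d₁ − σ√T = 1.0129 − 0.4137 = 0.5992 ⇒ 0.60
e^(−rT) = e^(−0.012·1.25) = 0.9851
C = 110·N(1.01) − 80·0.9851·N(0.60) = 110·0.8438 − 80·0.9851·0.7257 = 92.8180 − 57.1910 = 35.6270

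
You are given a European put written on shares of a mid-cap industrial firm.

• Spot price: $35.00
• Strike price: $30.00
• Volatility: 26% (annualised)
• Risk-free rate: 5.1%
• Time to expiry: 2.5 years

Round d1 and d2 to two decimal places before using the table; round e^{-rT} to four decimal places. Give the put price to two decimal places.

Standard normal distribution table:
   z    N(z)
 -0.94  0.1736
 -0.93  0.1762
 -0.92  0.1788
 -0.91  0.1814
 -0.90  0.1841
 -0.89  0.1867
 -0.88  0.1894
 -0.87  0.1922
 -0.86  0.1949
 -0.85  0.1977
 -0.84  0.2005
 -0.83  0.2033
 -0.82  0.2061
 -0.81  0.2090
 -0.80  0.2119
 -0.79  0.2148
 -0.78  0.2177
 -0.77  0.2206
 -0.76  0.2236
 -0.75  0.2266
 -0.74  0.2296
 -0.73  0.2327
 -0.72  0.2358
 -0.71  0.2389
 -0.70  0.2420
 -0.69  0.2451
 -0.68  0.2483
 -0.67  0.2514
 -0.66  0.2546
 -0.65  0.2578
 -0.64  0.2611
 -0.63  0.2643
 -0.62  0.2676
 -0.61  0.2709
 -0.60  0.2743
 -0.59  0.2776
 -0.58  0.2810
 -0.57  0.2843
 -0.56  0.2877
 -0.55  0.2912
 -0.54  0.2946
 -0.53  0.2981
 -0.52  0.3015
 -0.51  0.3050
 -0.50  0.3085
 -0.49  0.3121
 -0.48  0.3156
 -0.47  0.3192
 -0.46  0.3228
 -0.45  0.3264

$1.80

σ√T = 0.26·√2.5 = 0.4111
ln(S/K) + (r + σ²/2)T = ln(35/30) + (0.051 + 0.26²/2)·2.5 = 0.1542 + 0.2120 = 0.3662
d₁ = 0.3662 / 0.4111 = 0.8907 ≈ 0.89
d₂ = d₁ − σ√T = 0.8907 − 0.4111 = 0.4796 ≈ 0.48
exp(−rT) = exp(−0.051·2.5) = 0.8803
N(−d₂) = N(-0.48) = 0.3156;  N(−d₁) = N(-0.89) = 0.1867
P = 30·0.8803·0.3156 − 35·0.1867 = 8.3347 − 6.5345 = 1.8002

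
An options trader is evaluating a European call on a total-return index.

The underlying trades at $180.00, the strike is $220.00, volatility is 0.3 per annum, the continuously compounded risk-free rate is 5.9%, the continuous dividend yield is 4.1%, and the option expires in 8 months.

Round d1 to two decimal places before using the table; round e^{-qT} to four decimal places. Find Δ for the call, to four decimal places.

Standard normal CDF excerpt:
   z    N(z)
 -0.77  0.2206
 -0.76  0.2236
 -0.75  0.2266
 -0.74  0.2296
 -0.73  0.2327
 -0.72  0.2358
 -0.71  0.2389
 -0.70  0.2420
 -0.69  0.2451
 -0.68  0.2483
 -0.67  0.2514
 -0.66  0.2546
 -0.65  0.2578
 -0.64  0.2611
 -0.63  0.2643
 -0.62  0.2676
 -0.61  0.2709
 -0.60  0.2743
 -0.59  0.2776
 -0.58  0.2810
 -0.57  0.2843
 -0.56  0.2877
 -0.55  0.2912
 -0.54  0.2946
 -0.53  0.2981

0.2508

T = 0.6667;  σ√T = 0.2449
d₁ = [ln(180/220) + (0.059 − 0.041 + 0.3²/2)·0.6667] / 0.2449 = [-0.2007 + 0.0420] / 0.2449 = -0.6478 ≈ -0.65
N(d₁) = N(-0.65) = 0.2578
Δ_call = exp(−qT)·N(d₁) = 0.9730·0.2578 = 0.2508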